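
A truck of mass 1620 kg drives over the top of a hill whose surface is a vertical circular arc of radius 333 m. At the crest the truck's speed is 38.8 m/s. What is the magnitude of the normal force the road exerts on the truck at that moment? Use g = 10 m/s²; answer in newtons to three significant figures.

At the crest the centripetal acceleration points downward (toward the centre of the arc), so mg − N = mv²/r.
N = m(g − v²/r) = 1620 × (10.0 − (38.8)²/333) = 1620 × (10.0 − 4.521) = 1620 × 5.479 = 8876 N.

8880 N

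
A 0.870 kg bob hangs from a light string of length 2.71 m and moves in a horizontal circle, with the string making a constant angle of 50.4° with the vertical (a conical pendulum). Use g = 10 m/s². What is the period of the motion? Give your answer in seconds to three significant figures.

2.61 s

r = L sinθ = 2.088 m. From T sinθ = mω²r and T cosθ = mg: tanθ = ω²r/g, so ω² = g tanθ / r = g/(L cosθ).
ω = √(g/(L cosθ)) = √(10.0/(2.71 × 0.6374)) = √5.789 = 2.406 rad/s.
Period = 2π/ω = 2.611 s.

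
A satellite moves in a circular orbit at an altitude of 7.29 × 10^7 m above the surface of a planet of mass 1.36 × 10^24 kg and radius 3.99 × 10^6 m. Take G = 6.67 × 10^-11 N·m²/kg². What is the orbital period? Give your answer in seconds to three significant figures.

445000 s

r = R + h = 3.99 × 10^6 + 7.29 × 10^7 = 7.689 × 10^7 m. Gravity provides the centripetal force: G M m / r² = m v² / r ⇒ v = √(GM/r) = 1086 m/s.
T = 2πr/v = 2π × 7.689 × 10^7 / 1086 = 444800 s.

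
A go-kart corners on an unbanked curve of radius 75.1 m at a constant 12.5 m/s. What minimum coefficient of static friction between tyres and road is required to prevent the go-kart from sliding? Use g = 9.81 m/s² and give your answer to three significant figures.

0.212

Friction provides the centripetal force: μ_s m g = m v²/r, so μ_s = v²/(g r) = (12.50)²/(9.81 × 75.1) = 156.2/736.7 = 0.2121.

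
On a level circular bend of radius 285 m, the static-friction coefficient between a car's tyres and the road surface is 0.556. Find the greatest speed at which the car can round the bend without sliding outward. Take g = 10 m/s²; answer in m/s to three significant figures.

Friction provides the centripetal force on a flat curve. At maximum speed it is at its limiting value: μ_s m g = m v²/r.
Mass cancels: v_max = √(μ_s g r) = √(0.556 × 10.0 × 285) = √1585 = 39.81 m/s.

39.8 m/s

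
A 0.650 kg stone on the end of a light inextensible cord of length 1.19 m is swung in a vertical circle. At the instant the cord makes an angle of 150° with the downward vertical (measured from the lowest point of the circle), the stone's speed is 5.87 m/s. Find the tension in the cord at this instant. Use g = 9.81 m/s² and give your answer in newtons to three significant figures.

Take the radial direction toward the centre of the circle as positive. The component of the weight along the string toward the centre is −mg cos φ (φ measured from the bottom), so Newton's second law along the string gives T − mg cos φ = m v²/r.
cos 150° = -0.8660, so T = m(v²/r + g cos φ) = 0.650 × ((5.87)²/1.19 + 9.81 × -0.8660) = 0.650 × (28.96 + (-8.496)) = 0.650 × 20.46 = 13.30 N.

13.3 N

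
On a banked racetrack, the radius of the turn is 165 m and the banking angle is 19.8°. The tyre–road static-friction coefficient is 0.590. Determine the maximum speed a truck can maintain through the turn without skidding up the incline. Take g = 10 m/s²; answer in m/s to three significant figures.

At the maximum speed, friction acts down the slope at its limiting value f = μN. Radially (horizontal, toward centre): N sinθ + μN cosθ = mv²/r. Vertically: N cosθ − μN sinθ = mg.
Dividing: v² = r g (sinθ + μcosθ)/(cosθ − μsinθ).
sinθ + μcosθ = 0.3387 + 0.590×0.9409 = 0.8939; cosθ − μsinθ = 0.9409 − 0.590×0.3387 = 0.7410.
v² = 165 × 10.0 × 0.8939/0.7410 = 1990 m²/s², so v = 44.61 m/s.

44.6 m/s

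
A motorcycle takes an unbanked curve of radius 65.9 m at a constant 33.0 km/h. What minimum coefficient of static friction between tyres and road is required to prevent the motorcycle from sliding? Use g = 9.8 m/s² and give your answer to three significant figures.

0.130

v = 33.0/3.6 = 9.167 m/s.
Friction provides the centripetal force: μ_s m g = m v²/r, so μ_s = v²/(g r) = (9.167)²/(9.8 × 65.9) = 84.03/645.8 = 0.1301.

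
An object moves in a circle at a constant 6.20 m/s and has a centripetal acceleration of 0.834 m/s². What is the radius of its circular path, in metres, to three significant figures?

46.1 m

a_c = v²/r ⇒ r = v²/a_c = (6.20)²/0.834 = 38.44/0.834 = 46.09 m.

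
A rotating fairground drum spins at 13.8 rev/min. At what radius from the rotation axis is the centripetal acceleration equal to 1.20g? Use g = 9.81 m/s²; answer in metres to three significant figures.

5.64 m

ω = 13.8 rev/min × 2π/60 = 1.445 rad/s.
a_c = ω²r = 1.20g ⇒ r = 1.20 × 9.81 / (1.445)² = 11.77/2.088 = 5.637 m.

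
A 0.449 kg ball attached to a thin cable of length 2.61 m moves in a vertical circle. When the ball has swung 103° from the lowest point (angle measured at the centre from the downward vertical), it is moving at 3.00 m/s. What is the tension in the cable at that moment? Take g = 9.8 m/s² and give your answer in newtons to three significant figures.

0.558 N

Take the radial direction toward the centre of the circle as positive. The component of the weight along the string toward the centre is −mg cos φ (φ measured from the bottom), so Newton's second law along the string gives T − mg cos φ = m v²/r.
cos 103° = -0.2250, so T = m(v²/r + g cos φ) = 0.449 × ((3.00)²/2.61 + 9.8 × -0.2250) = 0.449 × (3.448 + (-2.205)) = 0.449 × 1.244 = 0.5584 N.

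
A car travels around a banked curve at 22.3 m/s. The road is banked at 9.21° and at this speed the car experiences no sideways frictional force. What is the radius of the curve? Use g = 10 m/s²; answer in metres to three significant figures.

307 m

Frictionless banking: tanθ = v²/(rg), so r = v²/(g tanθ).
r = (22.3)²/(10.0 × tan 9.21°) = 497.3/(10.0 × 0.1621) = 497.3/1.621 = 306.7 m.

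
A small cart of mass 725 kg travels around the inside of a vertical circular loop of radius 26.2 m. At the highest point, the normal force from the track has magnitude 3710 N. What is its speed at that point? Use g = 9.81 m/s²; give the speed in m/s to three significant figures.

19.8 m/s

At the top, N + mg = mv²/r, so v = √(r(N/m + g)) = √(26.2 × (3710/725 + 9.81)) = √(26.2 × 14.93) = √391.1 = 19.78 m/s.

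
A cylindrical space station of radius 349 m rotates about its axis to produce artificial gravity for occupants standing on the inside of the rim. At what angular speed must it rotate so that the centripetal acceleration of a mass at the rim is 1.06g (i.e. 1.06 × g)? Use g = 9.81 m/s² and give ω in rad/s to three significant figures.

0.173 rad/s

Centripetal acceleration a_c = ω²r. Setting ω²r = 1.06g:
ω = √(1.06g / r) = √(1.06 × 9.81 / 349) = √0.02980 = 0.1726 rad/s.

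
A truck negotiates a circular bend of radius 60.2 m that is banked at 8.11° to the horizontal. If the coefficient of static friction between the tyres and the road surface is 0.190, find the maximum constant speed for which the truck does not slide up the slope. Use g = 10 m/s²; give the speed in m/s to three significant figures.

At the maximum speed, friction acts down the slope at its limiting value f = μN. Radially (horizontal, toward centre): N sinθ + μN cosθ = mv²/r. Vertically: N cosθ − μN sinθ = mg.
Dividing: v² = r g (sinθ + μcosθ)/(cosθ − μsinθ).
sinθ + μcosθ = 0.1411 + 0.190×0.9900 = 0.3292; cosθ − μsinθ = 0.9900 − 0.190×0.1411 = 0.9632.
v² = 60.2 × 10.0 × 0.3292/0.9632 = 205.7 m²/s², so v = 14.34 m/s.

14.3 m/s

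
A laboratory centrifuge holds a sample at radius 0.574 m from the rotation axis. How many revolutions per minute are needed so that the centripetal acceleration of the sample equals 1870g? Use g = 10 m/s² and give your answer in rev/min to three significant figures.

Require ω²r = 1870g, so ω = √(1870 × 10.0/0.574) = 180.5 rad/s.
In rev/min: ω × 60/(2π) = 180.5 × 60/(2π) = 1724 rev/min.

1720 rev/min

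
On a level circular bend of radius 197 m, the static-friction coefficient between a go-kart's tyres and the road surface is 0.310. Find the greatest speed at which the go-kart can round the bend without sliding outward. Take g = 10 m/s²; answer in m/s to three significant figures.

24.7 m/s

On a flat curve, static friction is the only horizontal force, so it must supply the full centripetal force: μ_s m g = m v²/r.
Mass cancels: v_max = √(μ_s g r) = √(0.310 × 10.0 × 197) = √610.7 = 24.71 m/s.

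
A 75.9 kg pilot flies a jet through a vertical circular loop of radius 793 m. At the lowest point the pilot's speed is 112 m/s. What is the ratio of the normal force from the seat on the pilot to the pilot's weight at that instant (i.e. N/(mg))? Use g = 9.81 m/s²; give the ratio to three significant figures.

2.61

At the bottom, N − mg = mv²/r, so N = m(v²/r + g) and N/(mg) = v²/(rg) + 1 = (112)²/(793 × 9.81) + 1 = 1.612 + 1 = 2.612.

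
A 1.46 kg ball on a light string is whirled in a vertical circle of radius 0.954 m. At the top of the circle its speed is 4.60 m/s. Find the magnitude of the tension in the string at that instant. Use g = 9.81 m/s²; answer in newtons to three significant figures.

18.1 N

At the top, both T and the weight mg point inward (toward the centre), so T + mg = mv²/r.
T = m(v²/r − g) = 1.46 × ((4.60)²/0.954 − 9.81) = 1.46 × (22.18 − 9.81) = 1.46 × 12.37 = 18.06 N.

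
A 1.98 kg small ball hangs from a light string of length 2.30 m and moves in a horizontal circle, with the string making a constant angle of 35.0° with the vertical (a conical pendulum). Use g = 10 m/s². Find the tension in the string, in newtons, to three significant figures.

24.2 N

Vertically the bob has no acceleration, so T cosθ = mg.
T = mg/cosθ = 1.98 × 10.0 / cos 35.0° = 19.80/0.8192 = 24.17 N.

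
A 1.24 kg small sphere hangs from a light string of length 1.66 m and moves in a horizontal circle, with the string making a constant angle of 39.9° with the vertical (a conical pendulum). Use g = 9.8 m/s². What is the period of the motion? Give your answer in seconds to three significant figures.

2.26 s

r = L sinθ = 1.065 m. From T sinθ = mω²r and T cosθ = mg: tanθ = ω²r/g, so ω² = g tanθ / r = g/(L cosθ).
ω = √(g/(L cosθ)) = √(9.8/(1.66 × 0.7672)) = √7.695 = 2.774 rad/s.
Period = 2π/ω = 2.265 s.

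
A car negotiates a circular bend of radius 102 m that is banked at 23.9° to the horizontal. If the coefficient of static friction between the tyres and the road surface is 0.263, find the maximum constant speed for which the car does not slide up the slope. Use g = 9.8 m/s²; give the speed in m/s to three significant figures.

At the maximum speed, friction acts down the slope at its limiting value f = μN. Radially (horizontal, toward centre): N sinθ + μN cosθ = mv²/r. Vertically: N cosθ − μN sinθ = mg.
Dividing: v² = r g (sinθ + μcosθ)/(cosθ − μsinθ).
sinθ + μcosθ = 0.4051 + 0.263×0.9143 = 0.6456; cosθ − μsinθ = 0.9143 − 0.263×0.4051 = 0.8077.
v² = 102 × 9.8 × 0.6456/0.8077 = 799.0 m²/s², so v = 28.27 m/s.

28.3 m/s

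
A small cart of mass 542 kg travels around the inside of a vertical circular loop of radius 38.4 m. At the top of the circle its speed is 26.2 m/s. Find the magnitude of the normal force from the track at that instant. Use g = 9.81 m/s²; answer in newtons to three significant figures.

At the top, both N and the weight mg point inward (toward the centre), so N + mg = mv²/r.
N = m(v²/r − g) = 542 × ((26.2)²/38.4 − 9.81) = 542 × (17.88 − 9.81) = 542 × 8.066 = 4372 N.

4370 N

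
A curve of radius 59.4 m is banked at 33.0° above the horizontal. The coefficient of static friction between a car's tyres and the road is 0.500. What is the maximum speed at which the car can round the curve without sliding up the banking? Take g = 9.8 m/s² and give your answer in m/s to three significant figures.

At the maximum speed, friction acts down the slope at its limiting value f = μN. Radially (horizontal, toward centre): N sinθ + μN cosθ = mv²/r. Vertically: N cosθ − μN sinθ = mg.
Dividing: v² = r g (sinθ + μcosθ)/(cosθ − μsinθ).
sinθ + μcosθ = 0.5446 + 0.500×0.8387 = 0.9640; cosθ − μsinθ = 0.8387 − 0.500×0.5446 = 0.5664.
v² = 59.4 × 9.8 × 0.9640/0.5664 = 990.8 m²/s², so v = 31.48 m/s.

31.5 m/s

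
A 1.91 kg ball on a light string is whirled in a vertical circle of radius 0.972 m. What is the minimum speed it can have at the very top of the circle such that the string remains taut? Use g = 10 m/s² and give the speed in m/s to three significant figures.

3.12 m/s

At the highest point the centre is directly below, so both the weight and T act inward: T + mg = mv²/r.
At minimum speed T → 0, so mg = mv_min²/r ⇒ v_min = √(g r) = √(10.0 × 0.972) = 3.118 m/s.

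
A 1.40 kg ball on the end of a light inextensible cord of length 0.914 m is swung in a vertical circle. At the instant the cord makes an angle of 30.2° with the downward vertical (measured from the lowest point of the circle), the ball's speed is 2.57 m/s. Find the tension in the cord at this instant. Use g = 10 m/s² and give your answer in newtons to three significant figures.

22.2 N

Take the radial direction toward the centre of the circle as positive. The component of the weight along the string toward the centre is −mg cos φ (φ measured from the bottom), so Newton's second law along the string gives T − mg cos φ = m v²/r.
cos 30.2° = 0.8643, so T = m(v²/r + g cos φ) = 1.40 × ((2.57)²/0.914 + 10.0 × 0.8643) = 1.40 × (7.226 + (8.643)) = 1.40 × 15.87 = 22.22 N.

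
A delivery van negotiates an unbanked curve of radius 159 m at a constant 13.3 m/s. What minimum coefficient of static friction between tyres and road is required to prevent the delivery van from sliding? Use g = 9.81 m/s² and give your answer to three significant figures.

0.113

Friction provides the centripetal force: μ_s m g = m v²/r, so μ_s = v²/(g r) = (13.30)²/(9.81 × 159) = 176.9/1560 = 0.1134.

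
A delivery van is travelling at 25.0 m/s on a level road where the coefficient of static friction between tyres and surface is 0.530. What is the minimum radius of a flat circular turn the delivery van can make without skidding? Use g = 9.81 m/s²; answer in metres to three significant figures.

120 m

At the limit, μ_s m g = m v²/r, so r_min = v²/(μ_s g) = (25.0)²/(0.530 × 9.81) = 625.0/5.199 = 120.2 m.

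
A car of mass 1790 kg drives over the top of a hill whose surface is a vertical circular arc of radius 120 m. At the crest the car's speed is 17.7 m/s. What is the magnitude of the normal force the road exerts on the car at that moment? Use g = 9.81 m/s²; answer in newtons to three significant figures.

At the crest the centripetal acceleration points downward (toward the centre of the arc), so mg − N = mv²/r.
N = m(g − v²/r) = 1790 × (9.81 − (17.7)²/120) = 1790 × (9.81 − 2.611) = 1790 × 7.199 = 12890 N.

12900 N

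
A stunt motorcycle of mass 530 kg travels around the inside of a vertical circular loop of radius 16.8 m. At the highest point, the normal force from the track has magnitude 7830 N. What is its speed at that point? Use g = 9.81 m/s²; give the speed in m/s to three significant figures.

At the top, N + mg = mv²/r, so v = √(r(N/m + g)) = √(16.8 × (7830/530 + 9.81)) = √(16.8 × 24.58) = √413.0 = 20.32 m/s.

20.3 m/s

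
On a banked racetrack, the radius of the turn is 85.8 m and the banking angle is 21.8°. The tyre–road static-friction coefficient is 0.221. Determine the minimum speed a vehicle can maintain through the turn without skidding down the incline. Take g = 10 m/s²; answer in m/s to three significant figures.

At the minimum speed, friction acts up the slope at its limiting value f = μN. Radially (horizontal, toward centre): N sinθ − μN cosθ = mv²/r. Vertically: N cosθ + μN sinθ = mg.
Dividing: v² = r g (sinθ − μcosθ)/(cosθ + μsinθ).
sinθ − μcosθ = 0.3714 − 0.221×0.9285 = 0.1662; cosθ + μsinθ = 0.9285 + 0.221×0.3714 = 1.011.
v² = 85.8 × 10.0 × 0.1662/1.011 = 141.1 m²/s², so v = 11.88 m/s.

11.9 m/s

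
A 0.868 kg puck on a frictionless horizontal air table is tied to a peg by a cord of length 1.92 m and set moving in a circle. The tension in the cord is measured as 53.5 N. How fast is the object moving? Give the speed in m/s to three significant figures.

T = m v²/r ⇒ v = √(T r / m) = √(53.5 × 1.92 / 0.868) = √118.3 = 10.88 m/s.

10.9 m/s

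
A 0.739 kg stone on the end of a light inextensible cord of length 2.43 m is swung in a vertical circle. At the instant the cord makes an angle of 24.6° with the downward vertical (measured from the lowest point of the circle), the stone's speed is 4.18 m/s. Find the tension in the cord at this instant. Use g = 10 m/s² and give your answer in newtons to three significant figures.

Take the radial direction toward the centre of the circle as positive. The component of the weight along the string toward the centre is −mg cos φ (φ measured from the bottom), so Newton's second law along the string gives T − mg cos φ = m v²/r.
cos 24.6° = 0.9092, so T = m(v²/r + g cos φ) = 0.739 × ((4.18)²/2.43 + 10.0 × 0.9092) = 0.739 × (7.190 + (9.092)) = 0.739 × 16.28 = 12.03 N.

12.0 N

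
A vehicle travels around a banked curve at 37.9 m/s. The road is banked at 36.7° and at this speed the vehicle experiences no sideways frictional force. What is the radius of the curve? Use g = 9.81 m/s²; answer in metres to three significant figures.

196 m

Frictionless banking: tanθ = v²/(rg), so r = v²/(g tanθ).
r = (37.9)²/(9.81 × tan 36.7°) = 1436/(9.81 × 0.7454) = 1436/7.312 = 196.4 m.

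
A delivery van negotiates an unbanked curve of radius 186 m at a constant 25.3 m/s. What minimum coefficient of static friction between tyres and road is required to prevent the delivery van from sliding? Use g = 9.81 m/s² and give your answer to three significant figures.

0.351

Friction provides the centripetal force: μ_s m g = m v²/r, so μ_s = v²/(g r) = (25.30)²/(9.81 × 186) = 640.1/1825 = 0.3508.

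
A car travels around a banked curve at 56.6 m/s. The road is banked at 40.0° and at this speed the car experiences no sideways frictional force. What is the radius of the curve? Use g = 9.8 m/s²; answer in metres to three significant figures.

390 m

Frictionless banking: tanθ = v²/(rg), so r = v²/(g tanθ).
r = (56.6)²/(9.8 × tan 40.0°) = 3204/(9.8 × 0.8391) = 3204/8.223 = 389.6 m.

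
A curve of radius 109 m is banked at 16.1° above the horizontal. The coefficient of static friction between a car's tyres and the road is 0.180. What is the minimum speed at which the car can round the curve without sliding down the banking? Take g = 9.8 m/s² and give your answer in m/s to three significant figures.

10.5 m/s

At the minimum speed, friction acts up the slope at its limiting value f = μN. Radially (horizontal, toward centre): N sinθ − μN cosθ = mv²/r. Vertically: N cosθ + μN sinθ = mg.
Dividing: v² = r g (sinθ − μcosθ)/(cosθ + μsinθ).
sinθ − μcosθ = 0.2773 − 0.180×0.9608 = 0.1044; cosθ + μsinθ = 0.9608 + 0.180×0.2773 = 1.011.
v² = 109 × 9.8 × 0.1044/1.011 = 110.3 m²/s², so v = 10.50 m/s.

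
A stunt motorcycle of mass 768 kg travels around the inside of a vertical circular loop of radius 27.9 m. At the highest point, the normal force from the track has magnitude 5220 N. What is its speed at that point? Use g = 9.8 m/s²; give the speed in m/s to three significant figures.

At the top, N + mg = mv²/r, so v = √(r(N/m + g)) = √(27.9 × (5220/768 + 9.8)) = √(27.9 × 16.60) = √463.1 = 21.52 m/s.

21.5 m/s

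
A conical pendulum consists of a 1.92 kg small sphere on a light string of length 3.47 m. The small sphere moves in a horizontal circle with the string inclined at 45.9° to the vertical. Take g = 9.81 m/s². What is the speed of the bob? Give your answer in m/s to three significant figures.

5.02 m/s

The radius of the circle is r = L sinθ = 3.47 × sin 45.9° = 2.492 m.
Horizontally T sinθ = mv²/r and vertically T cosθ = mg, so tanθ = v²/(rg).
v = √(r g tanθ) = √(2.492 × 9.81 × 1.032) = √25.23 = 5.023 m/s.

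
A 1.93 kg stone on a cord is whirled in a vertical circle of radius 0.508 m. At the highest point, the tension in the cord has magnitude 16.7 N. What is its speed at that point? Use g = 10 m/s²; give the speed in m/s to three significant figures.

At the top, T + mg = mv²/r, so v = √(r(T/m + g)) = √(0.508 × (16.7/1.93 + 10.0)) = √(0.508 × 18.65) = √9.476 = 3.078 m/s.

3.08 m/s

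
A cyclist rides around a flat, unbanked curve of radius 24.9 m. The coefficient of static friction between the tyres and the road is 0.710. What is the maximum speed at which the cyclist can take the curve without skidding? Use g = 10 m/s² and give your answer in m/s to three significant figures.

13.3 m/s

Friction provides the centripetal force on a flat curve. At maximum speed it is at its limiting value: μ_s m g = m v²/r.
Mass cancels: v_max = √(μ_s g r) = √(0.710 × 10.0 × 24.9) = √176.8 = 13.30 m/s.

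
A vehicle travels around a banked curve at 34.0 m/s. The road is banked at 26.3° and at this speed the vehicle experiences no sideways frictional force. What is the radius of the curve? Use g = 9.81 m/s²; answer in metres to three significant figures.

Frictionless banking: tanθ = v²/(rg), so r = v²/(g tanθ).
r = (34.0)²/(9.81 × tan 26.3°) = 1156/(9.81 × 0.4942) = 1156/4.848 = 238.4 m.

238 m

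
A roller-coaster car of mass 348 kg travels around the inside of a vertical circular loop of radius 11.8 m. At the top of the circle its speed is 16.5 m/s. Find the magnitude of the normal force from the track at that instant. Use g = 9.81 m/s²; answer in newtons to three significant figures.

At the top, both N and the weight mg point inward (toward the centre), so N + mg = mv²/r.
N = m(v²/r − g) = 348 × ((16.5)²/11.8 − 9.81) = 348 × (23.07 − 9.81) = 348 × 13.26 = 4615 N.

4620 N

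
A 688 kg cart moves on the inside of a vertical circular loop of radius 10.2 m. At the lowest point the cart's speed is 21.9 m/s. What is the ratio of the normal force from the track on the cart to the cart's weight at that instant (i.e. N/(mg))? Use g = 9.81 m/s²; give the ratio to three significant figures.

At the bottom, N − mg = mv²/r, so N = m(v²/r + g) and N/(mg) = v²/(rg) + 1 = (21.9)²/(10.2 × 9.81) + 1 = 4.793 + 1 = 5.793.

5.79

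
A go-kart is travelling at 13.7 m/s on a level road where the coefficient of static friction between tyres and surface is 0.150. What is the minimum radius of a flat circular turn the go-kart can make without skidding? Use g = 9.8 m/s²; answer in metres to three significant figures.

At the limit, μ_s m g = m v²/r, so r_min = v²/(μ_s g) = (13.7)²/(0.150 × 9.8) = 187.7/1.470 = 127.7 m.

128 m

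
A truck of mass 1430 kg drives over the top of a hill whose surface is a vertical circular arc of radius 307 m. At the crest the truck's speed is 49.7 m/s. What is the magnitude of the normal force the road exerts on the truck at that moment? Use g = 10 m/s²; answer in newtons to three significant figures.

2790 N

At the crest the centripetal acceleration points downward (toward the centre of the arc), so mg − N = mv²/r.
N = m(g − v²/r) = 1430 × (10.0 − (49.7)²/307) = 1430 × (10.0 − 8.046) = 1430 × 1.954 = 2794 N.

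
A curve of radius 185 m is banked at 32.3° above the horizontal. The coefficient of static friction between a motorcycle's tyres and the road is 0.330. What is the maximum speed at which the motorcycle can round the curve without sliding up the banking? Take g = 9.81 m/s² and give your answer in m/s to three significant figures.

At the maximum speed, friction acts down the slope at its limiting value f = μN. Radially (horizontal, toward centre): N sinθ + μN cosθ = mv²/r. Vertically: N cosθ − μN sinθ = mg.
Dividing: v² = r g (sinθ + μcosθ)/(cosθ − μsinθ).
sinθ + μcosθ = 0.5344 + 0.330×0.8453 = 0.8133; cosθ − μsinθ = 0.8453 − 0.330×0.5344 = 0.6689.
v² = 185 × 9.81 × 0.8133/0.6689 = 2207 m²/s², so v = 46.97 m/s.

47.0 m/s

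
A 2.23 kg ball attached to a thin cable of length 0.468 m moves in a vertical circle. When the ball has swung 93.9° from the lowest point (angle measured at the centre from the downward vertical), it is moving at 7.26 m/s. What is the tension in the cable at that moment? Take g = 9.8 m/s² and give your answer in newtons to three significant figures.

Take the radial direction toward the centre of the circle as positive. The component of the weight along the string toward the centre is −mg cos φ (φ measured from the bottom), so Newton's second law along the string gives T − mg cos φ = m v²/r.
cos 93.9° = -0.06802, so T = m(v²/r + g cos φ) = 2.23 × ((7.26)²/0.468 + 9.8 × -0.06802) = 2.23 × (112.6 + (-0.6665)) = 2.23 × 112.0 = 249.7 N.

250 N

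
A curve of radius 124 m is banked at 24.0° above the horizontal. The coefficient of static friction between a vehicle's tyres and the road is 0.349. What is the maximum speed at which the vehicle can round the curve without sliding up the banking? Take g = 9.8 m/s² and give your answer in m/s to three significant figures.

33.8 m/s

At the maximum speed, friction acts down the slope at its limiting value f = μN. Radially (horizontal, toward centre): N sinθ + μN cosθ = mv²/r. Vertically: N cosθ − μN sinθ = mg.
Dividing: v² = r g (sinθ + μcosθ)/(cosθ − μsinθ).
sinθ + μcosθ = 0.4067 + 0.349×0.9135 = 0.7256; cosθ − μsinθ = 0.9135 − 0.349×0.4067 = 0.7716.
v² = 124 × 9.8 × 0.7256/0.7716 = 1143 m²/s², so v = 33.80 m/s.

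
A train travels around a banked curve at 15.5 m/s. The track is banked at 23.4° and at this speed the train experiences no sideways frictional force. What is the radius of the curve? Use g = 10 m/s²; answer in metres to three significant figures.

55.5 m

Frictionless banking: tanθ = v²/(rg), so r = v²/(g tanθ).
r = (15.5)²/(10.0 × tan 23.4°) = 240.2/(10.0 × 0.4327) = 240.2/4.327 = 55.52 m.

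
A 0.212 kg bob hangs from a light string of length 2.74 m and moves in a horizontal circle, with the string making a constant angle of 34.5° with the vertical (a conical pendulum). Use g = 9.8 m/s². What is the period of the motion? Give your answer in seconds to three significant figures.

r = L sinθ = 1.552 m. From T sinθ = mω²r and T cosθ = mg: tanθ = ω²r/g, so ω² = g tanθ / r = g/(L cosθ).
ω = √(g/(L cosθ)) = √(9.8/(2.74 × 0.8241)) = √4.340 = 2.083 rad/s.
Period = 2π/ω = 3.016 s.

3.02 s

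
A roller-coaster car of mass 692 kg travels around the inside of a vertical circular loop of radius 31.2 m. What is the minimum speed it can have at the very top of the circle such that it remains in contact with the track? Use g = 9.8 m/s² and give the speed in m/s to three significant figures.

17.5 m/s

At the top, both weight mg and N point toward the centre: N + mg = mv²/r.
At minimum speed N → 0, so mg = mv_min²/r ⇒ v_min = √(g r) = √(9.8 × 31.2) = 17.49 m/s.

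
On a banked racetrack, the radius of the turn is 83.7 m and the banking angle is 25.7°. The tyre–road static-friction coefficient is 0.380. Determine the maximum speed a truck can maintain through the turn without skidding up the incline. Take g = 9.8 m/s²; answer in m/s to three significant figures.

29.4 m/s

At the maximum speed, friction acts down the slope at its limiting value f = μN. Radially (horizontal, toward centre): N sinθ + μN cosθ = mv²/r. Vertically: N cosθ − μN sinθ = mg.
Dividing: v² = r g (sinθ + μcosθ)/(cosθ − μsinθ).
sinθ + μcosθ = 0.4337 + 0.380×0.9011 = 0.7761; cosθ − μsinθ = 0.9011 − 0.380×0.4337 = 0.7363.
v² = 83.7 × 9.8 × 0.7761/0.7363 = 864.6 m²/s², so v = 29.40 m/s.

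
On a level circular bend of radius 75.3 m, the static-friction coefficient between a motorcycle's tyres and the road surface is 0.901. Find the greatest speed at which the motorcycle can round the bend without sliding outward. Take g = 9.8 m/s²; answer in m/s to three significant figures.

On a flat curve, static friction is the only horizontal force, so it must supply the full centripetal force: μ_s m g = m v²/r.
Mass cancels: v_max = √(μ_s g r) = √(0.901 × 9.8 × 75.3) = √664.9 = 25.79 m/s.

25.8 m/s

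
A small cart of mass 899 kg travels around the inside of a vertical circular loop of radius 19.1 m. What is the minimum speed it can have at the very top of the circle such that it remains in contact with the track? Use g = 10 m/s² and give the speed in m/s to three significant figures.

13.8 m/s

At the highest point the centre is directly below, so both the weight and N act inward: N + mg = mv²/r.
At minimum speed N → 0, so mg = mv_min²/r ⇒ v_min = √(g r) = √(10.0 × 19.1) = 13.82 m/s.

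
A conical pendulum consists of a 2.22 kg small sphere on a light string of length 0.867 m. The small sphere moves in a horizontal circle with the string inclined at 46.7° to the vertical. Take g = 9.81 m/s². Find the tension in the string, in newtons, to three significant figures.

Vertically the bob has no acceleration, so T cosθ = mg.
T = mg/cosθ = 2.22 × 9.81 / cos 46.7° = 21.78/0.6858 = 31.76 N.

31.8 N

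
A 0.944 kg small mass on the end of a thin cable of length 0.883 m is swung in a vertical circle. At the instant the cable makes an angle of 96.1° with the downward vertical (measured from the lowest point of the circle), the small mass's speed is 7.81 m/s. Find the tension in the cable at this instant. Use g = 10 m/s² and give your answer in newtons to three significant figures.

64.2 N

Take the radial direction toward the centre of the circle as positive. The component of the weight along the string toward the centre is −mg cos φ (φ measured from the bottom), so Newton's second law along the string gives T − mg cos φ = m v²/r.
cos 96.1° = -0.1063, so T = m(v²/r + g cos φ) = 0.944 × ((7.81)²/0.883 + 10.0 × -0.1063) = 0.944 × (69.08 + (-1.063)) = 0.944 × 68.02 = 64.21 N.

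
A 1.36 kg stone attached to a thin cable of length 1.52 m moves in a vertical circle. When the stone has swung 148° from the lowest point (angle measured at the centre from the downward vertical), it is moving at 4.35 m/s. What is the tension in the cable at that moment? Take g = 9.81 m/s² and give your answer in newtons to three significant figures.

5.62 N

Take the radial direction toward the centre of the circle as positive. The component of the weight along the string toward the centre is −mg cos φ (φ measured from the bottom), so Newton's second law along the string gives T − mg cos φ = m v²/r.
cos 148° = -0.8480, so T = m(v²/r + g cos φ) = 1.36 × ((4.35)²/1.52 + 9.81 × -0.8480) = 1.36 × (12.45 + (-8.319)) = 1.36 × 4.130 = 5.616 N.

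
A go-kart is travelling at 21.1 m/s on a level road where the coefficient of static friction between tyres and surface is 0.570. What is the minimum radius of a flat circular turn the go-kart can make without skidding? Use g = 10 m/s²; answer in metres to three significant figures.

78.1 m

At the limit, μ_s m g = m v²/r, so r_min = v²/(μ_s g) = (21.1)²/(0.570 × 10.0) = 445.2/5.700 = 78.11 m.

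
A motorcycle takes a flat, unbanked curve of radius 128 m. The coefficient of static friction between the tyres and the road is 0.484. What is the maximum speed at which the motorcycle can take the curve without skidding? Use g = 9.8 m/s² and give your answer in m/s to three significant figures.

On a flat curve, static friction is the only horizontal force, so it must supply the full centripetal force: μ_s m g = m v²/r.
Mass cancels: v_max = √(μ_s g r) = √(0.484 × 9.8 × 128) = √607.1 = 24.64 m/s.

24.6 m/s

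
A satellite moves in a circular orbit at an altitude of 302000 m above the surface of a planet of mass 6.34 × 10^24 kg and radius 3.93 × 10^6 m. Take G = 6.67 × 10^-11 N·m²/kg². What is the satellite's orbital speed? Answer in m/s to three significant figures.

Orbital radius r = R + h = 3.93 × 10^6 + 302000 = 4.232 × 10^6 m.
Gravity supplies the centripetal force: G M m / r² = m v² / r, so v = √(GM/r).
v = √(6.67 × 10^-11 × 6.34 × 10^24 / 4.232 × 10^6) = √(9.992 × 10^7) = 9996 m/s.

10000 m/s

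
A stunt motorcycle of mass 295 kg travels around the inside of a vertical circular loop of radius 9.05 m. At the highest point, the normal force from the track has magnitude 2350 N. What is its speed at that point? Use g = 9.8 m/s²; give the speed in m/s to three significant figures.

At the top, N + mg = mv²/r, so v = √(r(N/m + g)) = √(9.05 × (2350/295 + 9.8)) = √(9.05 × 17.77) = √160.8 = 12.68 m/s.

12.7 m/s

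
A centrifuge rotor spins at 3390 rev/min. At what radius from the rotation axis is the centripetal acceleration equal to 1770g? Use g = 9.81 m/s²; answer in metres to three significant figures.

ω = 3390 rev/min × 2π/60 = 355.0 rad/s.
a_c = ω²r = 1770g ⇒ r = 1770 × 9.81 / (355.0)² = 17360/126000 = 0.1378 m.

0.138 m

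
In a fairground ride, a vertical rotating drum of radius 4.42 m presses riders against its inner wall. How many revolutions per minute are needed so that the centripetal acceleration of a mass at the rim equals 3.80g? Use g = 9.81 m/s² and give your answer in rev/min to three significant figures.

Require ω²r = 3.80g, so ω = √(3.80 × 9.81/4.42) = 2.904 rad/s.
In rev/min: ω × 60/(2π) = 2.904 × 60/(2π) = 27.73 rev/min.

27.7 rev/min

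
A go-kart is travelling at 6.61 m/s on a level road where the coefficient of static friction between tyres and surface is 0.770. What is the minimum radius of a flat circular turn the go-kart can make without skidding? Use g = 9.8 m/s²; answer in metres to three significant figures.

5.79 m

At the limit, μ_s m g = m v²/r, so r_min = v²/(μ_s g) = (6.61)²/(0.770 × 9.8) = 43.69/7.546 = 5.790 m.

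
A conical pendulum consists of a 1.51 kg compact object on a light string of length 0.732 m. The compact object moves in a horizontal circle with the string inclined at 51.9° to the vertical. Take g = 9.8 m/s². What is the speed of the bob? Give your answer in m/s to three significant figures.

2.68 m/s

The radius of the circle is r = L sinθ = 0.732 × sin 51.9° = 0.5760 m.
Horizontally T sinθ = mv²/r and vertically T cosθ = mg, so tanθ = v²/(rg).
v = √(r g tanθ) = √(0.5760 × 9.8 × 1.275) = √7.200 = 2.683 m/s.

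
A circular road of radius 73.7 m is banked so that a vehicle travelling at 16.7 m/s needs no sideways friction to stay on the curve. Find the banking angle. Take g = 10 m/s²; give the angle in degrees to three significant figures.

20.7°

With no friction, the horizontal component of the normal force provides the centripetal force: N sinθ = mv²/r, while N cosθ = mg vertically.
Dividing: tanθ = v²/(r g) = (16.7)²/(73.7 × 10.0) = 278.9/737.0 = 0.3784.
θ = arctan(0.3784) = 20.73°.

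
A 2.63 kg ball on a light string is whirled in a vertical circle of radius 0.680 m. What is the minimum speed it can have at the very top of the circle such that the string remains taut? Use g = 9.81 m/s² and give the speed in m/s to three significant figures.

At the top, both weight mg and T point toward the centre: T + mg = mv²/r.
At minimum speed T → 0, so mg = mv_min²/r ⇒ v_min = √(g r) = √(9.81 × 0.680) = 2.583 m/s.

2.58 m/s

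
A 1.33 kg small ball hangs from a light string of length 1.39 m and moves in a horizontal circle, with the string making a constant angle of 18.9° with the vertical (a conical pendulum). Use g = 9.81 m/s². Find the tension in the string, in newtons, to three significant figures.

13.8 N

Vertically the bob has no acceleration, so T cosθ = mg.
T = mg/cosθ = 1.33 × 9.81 / cos 18.9° = 13.05/0.9461 = 13.79 N.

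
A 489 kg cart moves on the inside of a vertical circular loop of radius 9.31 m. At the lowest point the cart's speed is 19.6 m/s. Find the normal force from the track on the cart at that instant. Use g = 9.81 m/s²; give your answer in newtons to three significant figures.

At the lowest point, N points up (toward the centre) and the weight mg points down (away from the centre), so the net inward force is N − mg = mv²/r.
N = m(v²/r + g) = 489 × ((19.6)²/9.31 + 9.81) = 489 × (41.26 + 9.81) = 489 × 51.07 = 24970 N.

25000 N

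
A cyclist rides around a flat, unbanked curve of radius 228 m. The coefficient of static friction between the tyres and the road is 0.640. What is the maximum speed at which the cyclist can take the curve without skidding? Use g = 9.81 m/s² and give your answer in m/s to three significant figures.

37.8 m/s

The only inward force on a level bend is static friction, so at the limit f_s = μ_s N = μ_s m g = m v²/r.
Mass cancels: v_max = √(μ_s g r) = √(0.640 × 9.81 × 228) = √1431 = 37.83 m/s.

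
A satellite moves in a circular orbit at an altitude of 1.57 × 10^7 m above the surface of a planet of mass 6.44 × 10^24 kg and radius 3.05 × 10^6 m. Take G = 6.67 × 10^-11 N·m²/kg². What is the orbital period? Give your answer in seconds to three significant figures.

r = R + h = 3.05 × 10^6 + 1.57 × 10^7 = 1.875 × 10^7 m. Gravity provides the centripetal force: G M m / r² = m v² / r ⇒ v = √(GM/r) = 4786 m/s.
T = 2πr/v = 2π × 1.875 × 10^7 / 4786 = 24610 s.

24600 s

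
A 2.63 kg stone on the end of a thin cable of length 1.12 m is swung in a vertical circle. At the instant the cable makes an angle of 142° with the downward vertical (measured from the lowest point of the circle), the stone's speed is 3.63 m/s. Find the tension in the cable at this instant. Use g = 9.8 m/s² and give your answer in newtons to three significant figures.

Take the radial direction toward the centre of the circle as positive. The component of the weight along the string toward the centre is −mg cos φ (φ measured from the bottom), so Newton's second law along the string gives T − mg cos φ = m v²/r.
cos 142° = -0.7880, so T = m(v²/r + g cos φ) = 2.63 × ((3.63)²/1.12 + 9.8 × -0.7880) = 2.63 × (11.77 + (-7.723)) = 2.63 × 4.043 = 10.63 N.

10.6 N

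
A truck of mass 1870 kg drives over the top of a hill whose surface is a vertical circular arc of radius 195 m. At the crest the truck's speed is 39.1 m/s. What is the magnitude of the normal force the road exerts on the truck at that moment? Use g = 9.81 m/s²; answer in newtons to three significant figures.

3680 N

At the crest the centripetal acceleration points downward (toward the centre of the arc), so mg − N = mv²/r.
N = m(g − v²/r) = 1870 × (9.81 − (39.1)²/195) = 1870 × (9.81 − 7.840) = 1870 × 1.970 = 3684 N.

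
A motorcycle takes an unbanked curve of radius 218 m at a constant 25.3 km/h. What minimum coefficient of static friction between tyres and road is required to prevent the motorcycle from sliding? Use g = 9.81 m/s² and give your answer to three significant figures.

v = 25.3/3.6 = 7.028 m/s.
Friction provides the centripetal force: μ_s m g = m v²/r, so μ_s = v²/(g r) = (7.028)²/(9.81 × 218) = 49.39/2139 = 0.02309.

0.0231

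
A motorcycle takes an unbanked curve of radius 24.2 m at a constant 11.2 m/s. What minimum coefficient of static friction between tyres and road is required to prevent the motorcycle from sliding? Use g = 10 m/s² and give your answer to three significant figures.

0.518

Friction provides the centripetal force: μ_s m g = m v²/r, so μ_s = v²/(g r) = (11.20)²/(10.0 × 24.2) = 125.4/242.0 = 0.5183.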